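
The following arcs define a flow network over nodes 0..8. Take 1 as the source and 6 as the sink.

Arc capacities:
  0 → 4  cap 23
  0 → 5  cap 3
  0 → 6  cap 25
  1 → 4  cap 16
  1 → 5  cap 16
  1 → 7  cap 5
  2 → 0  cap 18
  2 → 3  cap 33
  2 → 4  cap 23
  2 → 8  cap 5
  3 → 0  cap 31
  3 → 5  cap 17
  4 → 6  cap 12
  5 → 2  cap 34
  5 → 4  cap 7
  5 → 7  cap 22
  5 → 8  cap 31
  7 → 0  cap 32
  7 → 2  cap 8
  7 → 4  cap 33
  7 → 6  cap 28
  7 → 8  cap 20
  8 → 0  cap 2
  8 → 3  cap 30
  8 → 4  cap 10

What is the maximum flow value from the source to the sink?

Maximum flow value: 33

augment #1: 1→4→6 bottleneck 12, total now 12
augment #2: 1→7→6 bottleneck 5, total now 17
augment #3: 1→5→7→6 bottleneck 16, total now 33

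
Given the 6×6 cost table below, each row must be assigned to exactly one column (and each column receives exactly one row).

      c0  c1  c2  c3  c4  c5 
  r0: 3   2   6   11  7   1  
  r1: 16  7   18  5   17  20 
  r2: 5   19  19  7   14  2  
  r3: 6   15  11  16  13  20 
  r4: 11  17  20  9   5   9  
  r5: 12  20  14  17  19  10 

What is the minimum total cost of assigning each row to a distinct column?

Minimum assignment cost: 34

optimal assignment: row0→col1 (cost 2), row1→col3 (cost 5), row2→col5 (cost 2), row3→col0 (cost 6), row4→col4 (cost 5), row5→col2 (cost 14)
total = 2 + 5 + 2 + 6 + 5 + 14 = 34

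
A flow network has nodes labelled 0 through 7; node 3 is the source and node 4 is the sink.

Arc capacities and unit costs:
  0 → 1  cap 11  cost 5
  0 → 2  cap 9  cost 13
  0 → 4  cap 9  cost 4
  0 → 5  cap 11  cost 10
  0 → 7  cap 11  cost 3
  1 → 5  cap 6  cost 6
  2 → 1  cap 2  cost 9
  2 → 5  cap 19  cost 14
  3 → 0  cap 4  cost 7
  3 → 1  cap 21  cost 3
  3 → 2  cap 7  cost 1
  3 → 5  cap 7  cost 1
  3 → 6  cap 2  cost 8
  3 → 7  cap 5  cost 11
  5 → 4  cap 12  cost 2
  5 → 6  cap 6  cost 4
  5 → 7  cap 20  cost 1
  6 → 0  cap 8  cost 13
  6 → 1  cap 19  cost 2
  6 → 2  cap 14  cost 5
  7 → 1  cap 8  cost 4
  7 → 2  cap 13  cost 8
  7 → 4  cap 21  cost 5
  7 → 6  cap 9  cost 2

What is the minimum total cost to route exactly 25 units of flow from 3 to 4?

shortest-cost path #1: 3→5→4 push 7 @ unit cost 3 (adds 21)
shortest-cost path #2: 3→0→4 push 4 @ unit cost 11 (adds 44)
shortest-cost path #3: 3→1→5→4 push 5 @ unit cost 11 (adds 55)
shortest-cost path #4: 3→1→5→7→4 push 1 @ unit cost 15 (adds 15)
shortest-cost path #5: 3→7→4 push 5 @ unit cost 16 (adds 80)
shortest-cost path #6: 3→2→5→7→4 push 3 @ unit cost 21 (adds 63)
total cost = 278

Minimum cost for 25 units: 278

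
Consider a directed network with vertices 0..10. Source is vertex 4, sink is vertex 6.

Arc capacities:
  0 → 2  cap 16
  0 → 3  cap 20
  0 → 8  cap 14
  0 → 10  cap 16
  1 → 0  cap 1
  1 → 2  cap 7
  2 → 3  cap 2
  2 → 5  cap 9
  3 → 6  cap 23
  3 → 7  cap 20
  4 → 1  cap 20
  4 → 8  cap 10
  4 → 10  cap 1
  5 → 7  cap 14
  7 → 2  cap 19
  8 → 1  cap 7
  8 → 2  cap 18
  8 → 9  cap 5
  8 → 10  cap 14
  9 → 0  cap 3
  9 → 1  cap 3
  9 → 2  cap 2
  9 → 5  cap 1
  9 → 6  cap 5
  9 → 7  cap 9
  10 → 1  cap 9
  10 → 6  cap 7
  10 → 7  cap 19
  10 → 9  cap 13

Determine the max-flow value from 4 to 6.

Maximum flow value: 14

augment #1: 4→10→6 bottleneck 1, total now 1
augment #2: 4→8→9→6 bottleneck 5, total now 6
augment #3: 4→8→10→6 bottleneck 5, total now 11
augment #4: 4→1→0→3→6 bottleneck 1, total now 12
augment #5: 4→1→2→3→6 bottleneck 2, total now 14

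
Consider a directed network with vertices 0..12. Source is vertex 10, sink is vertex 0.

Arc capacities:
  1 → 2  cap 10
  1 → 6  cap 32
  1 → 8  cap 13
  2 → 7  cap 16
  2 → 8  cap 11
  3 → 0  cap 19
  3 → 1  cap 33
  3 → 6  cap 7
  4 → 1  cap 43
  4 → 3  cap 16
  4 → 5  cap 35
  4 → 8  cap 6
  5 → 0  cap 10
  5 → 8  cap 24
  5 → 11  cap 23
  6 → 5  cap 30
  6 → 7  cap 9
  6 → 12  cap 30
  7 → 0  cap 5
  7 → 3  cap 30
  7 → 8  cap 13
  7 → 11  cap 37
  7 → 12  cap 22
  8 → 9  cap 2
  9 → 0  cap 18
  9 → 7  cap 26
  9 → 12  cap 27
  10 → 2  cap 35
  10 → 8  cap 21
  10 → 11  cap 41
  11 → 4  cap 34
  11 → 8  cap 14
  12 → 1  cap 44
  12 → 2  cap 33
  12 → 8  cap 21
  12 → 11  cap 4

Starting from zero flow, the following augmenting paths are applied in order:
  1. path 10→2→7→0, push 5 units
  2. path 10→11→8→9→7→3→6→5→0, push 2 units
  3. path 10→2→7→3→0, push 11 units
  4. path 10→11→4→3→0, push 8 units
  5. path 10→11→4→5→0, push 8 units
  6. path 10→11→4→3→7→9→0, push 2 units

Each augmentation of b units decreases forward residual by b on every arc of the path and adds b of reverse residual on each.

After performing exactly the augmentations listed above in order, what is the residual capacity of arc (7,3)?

after path 1 (10→2→7→0, push 5): res(7,3)=30
after path 2 (10→11→8→9→7→3→6→5→0, push 2): res(7,3)=28
after path 3 (10→2→7→3→0, push 11): res(7,3)=17
after path 4 (10→11→4→3→0, push 8): res(7,3)=17
after path 5 (10→11→4→5→0, push 8): res(7,3)=17
after path 6 (10→11→4→3→7→9→0, push 2): res(7,3)=19

Residual capacity of (7,3): 19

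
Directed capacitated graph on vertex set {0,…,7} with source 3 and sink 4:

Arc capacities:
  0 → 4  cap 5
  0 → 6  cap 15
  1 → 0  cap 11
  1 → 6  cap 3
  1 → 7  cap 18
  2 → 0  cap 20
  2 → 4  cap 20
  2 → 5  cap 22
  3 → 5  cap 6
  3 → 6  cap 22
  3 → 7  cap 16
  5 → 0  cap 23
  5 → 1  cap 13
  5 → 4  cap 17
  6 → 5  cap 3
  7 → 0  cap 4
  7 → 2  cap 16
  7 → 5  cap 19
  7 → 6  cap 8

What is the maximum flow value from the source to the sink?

Maximum flow value: 25

augment #1: 3→5→4 bottleneck 6, total now 6
augment #2: 3→6→5→4 bottleneck 3, total now 9
augment #3: 3→7→0→4 bottleneck 4, total now 13
augment #4: 3→7→2→4 bottleneck 12, total now 25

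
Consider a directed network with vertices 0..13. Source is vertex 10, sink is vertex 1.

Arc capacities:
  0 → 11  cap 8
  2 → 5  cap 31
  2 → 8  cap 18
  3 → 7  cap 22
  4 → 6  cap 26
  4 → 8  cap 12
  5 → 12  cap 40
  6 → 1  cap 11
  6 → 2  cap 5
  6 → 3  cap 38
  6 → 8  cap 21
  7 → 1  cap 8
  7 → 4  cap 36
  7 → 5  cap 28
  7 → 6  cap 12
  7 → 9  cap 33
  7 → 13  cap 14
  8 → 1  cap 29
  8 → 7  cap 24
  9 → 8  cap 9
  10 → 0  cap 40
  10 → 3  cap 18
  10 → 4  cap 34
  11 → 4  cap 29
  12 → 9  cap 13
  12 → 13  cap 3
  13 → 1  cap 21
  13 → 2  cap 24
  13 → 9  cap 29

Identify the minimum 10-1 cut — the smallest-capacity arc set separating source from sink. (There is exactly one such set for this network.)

augment #1: 10→3→7→1 push 8
augment #2: 10→4→6→1 push 11
augment #3: 10→4→8→1 push 12
augment #4: 10→3→7→13→1 push 10
augment #5: 10→4→6→8→1 push 11
augment #6: 10→0→11→4→6→8→1 push 4
max flow = 56; residual-reachable set from 10 gives S-side
cut edges (S→T): {(4,6), (4,8), (10,3)} total cap 56

Min-cut arcs: {(4,6), (4,8), (10,3)} (total capacity 56)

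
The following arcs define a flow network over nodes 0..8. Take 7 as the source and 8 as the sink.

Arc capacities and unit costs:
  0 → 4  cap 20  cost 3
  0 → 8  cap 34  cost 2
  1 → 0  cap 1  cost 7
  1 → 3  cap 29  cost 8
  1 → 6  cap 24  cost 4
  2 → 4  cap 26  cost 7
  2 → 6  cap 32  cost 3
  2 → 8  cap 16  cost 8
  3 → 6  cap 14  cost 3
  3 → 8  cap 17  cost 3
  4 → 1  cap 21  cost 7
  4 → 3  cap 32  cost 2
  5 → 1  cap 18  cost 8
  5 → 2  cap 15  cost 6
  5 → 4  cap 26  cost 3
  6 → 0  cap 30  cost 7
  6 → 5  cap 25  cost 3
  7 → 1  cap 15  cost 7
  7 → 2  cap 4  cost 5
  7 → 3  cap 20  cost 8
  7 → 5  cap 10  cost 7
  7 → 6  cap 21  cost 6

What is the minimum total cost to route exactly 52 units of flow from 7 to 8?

shortest-cost path #1: 7→3→8 push 17 @ unit cost 11 (adds 187)
shortest-cost path #2: 7→2→8 push 4 @ unit cost 13 (adds 52)
shortest-cost path #3: 7→6→0→8 push 21 @ unit cost 15 (adds 315)
shortest-cost path #4: 7→1→0→8 push 1 @ unit cost 16 (adds 16)
shortest-cost path #5: 7→1→6→0→8 push 9 @ unit cost 20 (adds 180)
total cost = 750

Minimum cost for 52 units: 750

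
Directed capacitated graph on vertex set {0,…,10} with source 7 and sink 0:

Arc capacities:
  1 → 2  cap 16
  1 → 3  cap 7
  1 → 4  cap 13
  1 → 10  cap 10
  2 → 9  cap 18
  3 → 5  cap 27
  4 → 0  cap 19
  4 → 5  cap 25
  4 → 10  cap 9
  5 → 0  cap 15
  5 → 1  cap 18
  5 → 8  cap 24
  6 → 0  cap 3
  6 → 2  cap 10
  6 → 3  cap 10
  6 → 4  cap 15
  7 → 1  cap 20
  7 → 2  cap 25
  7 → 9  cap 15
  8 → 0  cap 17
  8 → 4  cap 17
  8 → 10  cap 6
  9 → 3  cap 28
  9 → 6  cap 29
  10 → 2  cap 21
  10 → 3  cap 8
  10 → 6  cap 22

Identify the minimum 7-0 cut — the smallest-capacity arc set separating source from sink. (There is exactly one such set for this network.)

augment #1: 7→1→4→0 push 13
augment #2: 7→9→6→0 push 3
augment #3: 7→1→3→5→0 push 7
augment #4: 7→9→3→5→0 push 8
augment #5: 7→9→6→4→0 push 4
augment #6: 7→2→9→6→4→0 push 2
augment #7: 7→2→9→3→5→8→0 push 12
augment #8: 7→2→9→6→4→5→8→0 push 4
max flow = 53; residual-reachable set from 7 gives S-side
cut edges (S→T): {(2,9), (7,1), (7,9)} total cap 53

Min-cut arcs: {(2,9), (7,1), (7,9)} (total capacity 53)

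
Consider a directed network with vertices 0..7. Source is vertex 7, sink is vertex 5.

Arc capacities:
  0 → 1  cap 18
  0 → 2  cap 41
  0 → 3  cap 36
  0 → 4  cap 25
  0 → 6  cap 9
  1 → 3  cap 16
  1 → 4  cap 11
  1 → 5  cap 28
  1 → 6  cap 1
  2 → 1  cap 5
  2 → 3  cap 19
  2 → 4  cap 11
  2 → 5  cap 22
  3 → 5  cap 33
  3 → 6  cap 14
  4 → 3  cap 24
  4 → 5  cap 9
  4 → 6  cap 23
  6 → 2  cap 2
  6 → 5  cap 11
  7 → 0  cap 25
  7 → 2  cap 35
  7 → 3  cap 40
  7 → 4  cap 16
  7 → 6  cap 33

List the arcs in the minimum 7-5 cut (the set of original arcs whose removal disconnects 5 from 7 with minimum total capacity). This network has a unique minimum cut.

augment #1: 7→2→5 push 22
augment #2: 7→3→5 push 33
augment #3: 7→4→5 push 9
augment #4: 7→6→5 push 11
augment #5: 7→0→1→5 push 18
augment #6: 7→2→1→5 push 5
max flow = 98; residual-reachable set from 7 gives S-side
cut edges (S→T): {(0,1), (2,1), (2,5), (3,5), (4,5), (6,5)} total cap 98

Min-cut arcs: {(0,1), (2,1), (2,5), (3,5), (4,5), (6,5)} (total capacity 98)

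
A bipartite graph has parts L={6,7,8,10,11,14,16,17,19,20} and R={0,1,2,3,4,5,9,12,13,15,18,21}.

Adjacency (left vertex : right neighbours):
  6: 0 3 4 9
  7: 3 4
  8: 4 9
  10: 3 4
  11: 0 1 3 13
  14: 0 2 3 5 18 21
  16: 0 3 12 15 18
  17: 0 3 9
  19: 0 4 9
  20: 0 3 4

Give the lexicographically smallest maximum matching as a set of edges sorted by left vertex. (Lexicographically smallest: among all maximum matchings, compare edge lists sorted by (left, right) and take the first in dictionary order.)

|M| = 7 (so the lex-smallest maximum matching has 7 edges)
process left vertices in ascending order; for each, take the smallest-labelled available neighbour that still permits 7 edges overall, or leave it unmatched if none does
lex-smallest matching: {6-0, 7-3, 8-4, 11-1, 14-2, 16-12, 17-9}

Lex-smallest maximum matching: {(6,0), (7,3), (8,4), (11,1), (14,2), (16,12), (17,9)}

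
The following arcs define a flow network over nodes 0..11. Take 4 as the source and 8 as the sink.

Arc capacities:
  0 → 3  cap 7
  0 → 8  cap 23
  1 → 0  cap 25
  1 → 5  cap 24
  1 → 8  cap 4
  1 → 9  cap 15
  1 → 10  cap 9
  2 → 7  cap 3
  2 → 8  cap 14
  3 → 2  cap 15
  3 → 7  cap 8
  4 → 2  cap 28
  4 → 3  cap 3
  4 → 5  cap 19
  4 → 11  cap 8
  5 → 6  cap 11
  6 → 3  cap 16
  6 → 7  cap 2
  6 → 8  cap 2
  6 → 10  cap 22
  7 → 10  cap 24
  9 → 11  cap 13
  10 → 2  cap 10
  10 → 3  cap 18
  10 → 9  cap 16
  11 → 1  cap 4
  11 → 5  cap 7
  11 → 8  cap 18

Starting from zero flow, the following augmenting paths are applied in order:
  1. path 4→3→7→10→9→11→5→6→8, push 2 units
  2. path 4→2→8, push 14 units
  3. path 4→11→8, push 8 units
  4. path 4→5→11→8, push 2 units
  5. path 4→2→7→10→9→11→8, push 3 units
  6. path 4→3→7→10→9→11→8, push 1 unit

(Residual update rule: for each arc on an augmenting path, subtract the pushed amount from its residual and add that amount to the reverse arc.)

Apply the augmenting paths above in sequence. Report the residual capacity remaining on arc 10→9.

after path 1 (4→3→7→10→9→11→5→6→8, push 2): res(10,9)=14
after path 2 (4→2→8, push 14): res(10,9)=14
after path 3 (4→11→8, push 8): res(10,9)=14
after path 4 (4→5→11→8, push 2): res(10,9)=14
after path 5 (4→2→7→10→9→11→8, push 3): res(10,9)=11
after path 6 (4→3→7→10→9→11→8, push 1): res(10,9)=10

Residual capacity of (10,9): 10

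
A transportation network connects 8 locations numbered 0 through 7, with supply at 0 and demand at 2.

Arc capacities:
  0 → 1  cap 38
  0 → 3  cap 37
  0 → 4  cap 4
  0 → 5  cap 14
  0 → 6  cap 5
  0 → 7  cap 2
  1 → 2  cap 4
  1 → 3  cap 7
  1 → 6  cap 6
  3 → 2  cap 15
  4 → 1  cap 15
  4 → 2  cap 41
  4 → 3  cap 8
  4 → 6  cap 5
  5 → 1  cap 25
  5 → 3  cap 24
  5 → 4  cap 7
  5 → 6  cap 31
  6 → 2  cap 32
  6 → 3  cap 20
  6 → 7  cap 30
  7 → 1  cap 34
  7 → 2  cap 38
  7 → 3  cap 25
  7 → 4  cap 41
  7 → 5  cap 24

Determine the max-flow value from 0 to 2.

Maximum flow value: 50

augment #1: 0→1→2 bottleneck 4, total now 4
augment #2: 0→3→2 bottleneck 15, total now 19
augment #3: 0→4→2 bottleneck 4, total now 23
augment #4: 0→6→2 bottleneck 5, total now 28
augment #5: 0→7→2 bottleneck 2, total now 30
augment #6: 0→1→6→2 bottleneck 6, total now 36
augment #7: 0→5→4→2 bottleneck 7, total now 43
augment #8: 0→5→6→2 bottleneck 7, total now 50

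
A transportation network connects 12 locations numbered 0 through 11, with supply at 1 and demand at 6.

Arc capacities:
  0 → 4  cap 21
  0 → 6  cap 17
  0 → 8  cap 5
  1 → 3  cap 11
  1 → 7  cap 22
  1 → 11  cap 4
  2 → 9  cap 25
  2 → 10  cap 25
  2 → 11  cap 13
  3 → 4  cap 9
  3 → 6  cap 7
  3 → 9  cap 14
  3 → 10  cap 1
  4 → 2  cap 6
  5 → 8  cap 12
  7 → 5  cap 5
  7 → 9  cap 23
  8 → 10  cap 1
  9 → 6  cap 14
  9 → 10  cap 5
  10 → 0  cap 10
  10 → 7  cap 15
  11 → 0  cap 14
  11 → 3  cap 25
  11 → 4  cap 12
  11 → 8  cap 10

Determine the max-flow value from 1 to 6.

Maximum flow value: 35

augment #1: 1→3→6 bottleneck 7, total now 7
augment #2: 1→3→9→6 bottleneck 4, total now 11
augment #3: 1→7→9→6 bottleneck 10, total now 21
augment #4: 1→11→0→6 bottleneck 4, total now 25
augment #5: 1→7→9→10→0→6 bottleneck 5, total now 30
augment #6: 1→7→5→8→10→0→6 bottleneck 1, total now 31
augment #7: 1→7→9→3→10→0→6 bottleneck 1, total now 32
augment #8: 1→7→9→3→4→2→10→0→6 bottleneck 3, total now 35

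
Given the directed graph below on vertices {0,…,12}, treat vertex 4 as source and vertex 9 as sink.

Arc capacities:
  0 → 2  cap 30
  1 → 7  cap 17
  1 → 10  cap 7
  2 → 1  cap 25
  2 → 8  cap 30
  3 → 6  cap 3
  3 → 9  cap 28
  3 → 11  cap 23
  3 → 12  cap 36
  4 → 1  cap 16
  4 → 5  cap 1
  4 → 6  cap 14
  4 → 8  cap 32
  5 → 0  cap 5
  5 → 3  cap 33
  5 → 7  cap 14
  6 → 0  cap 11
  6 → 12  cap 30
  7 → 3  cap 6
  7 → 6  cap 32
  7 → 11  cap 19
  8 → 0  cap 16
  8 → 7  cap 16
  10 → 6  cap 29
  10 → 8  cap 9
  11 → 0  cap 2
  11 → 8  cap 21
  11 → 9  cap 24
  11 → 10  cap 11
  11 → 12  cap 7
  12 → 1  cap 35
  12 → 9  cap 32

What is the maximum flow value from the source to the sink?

Maximum flow value: 55

augment #1: 4→5→3→9 bottleneck 1, total now 1
augment #2: 4→6→12→9 bottleneck 14, total now 15
augment #3: 4→1→7→3→9 bottleneck 6, total now 21
augment #4: 4→1→7→11→9 bottleneck 10, total now 31
augment #5: 4→8→7→11→9 bottleneck 9, total now 40
augment #6: 4→8→7→6→12→9 bottleneck 7, total now 47
augment #7: 4→8→0→2→1→7→6→12→9 bottleneck 1, total now 48
augment #8: 4→8→0→2→1→10→6→12→9 bottleneck 7, total now 55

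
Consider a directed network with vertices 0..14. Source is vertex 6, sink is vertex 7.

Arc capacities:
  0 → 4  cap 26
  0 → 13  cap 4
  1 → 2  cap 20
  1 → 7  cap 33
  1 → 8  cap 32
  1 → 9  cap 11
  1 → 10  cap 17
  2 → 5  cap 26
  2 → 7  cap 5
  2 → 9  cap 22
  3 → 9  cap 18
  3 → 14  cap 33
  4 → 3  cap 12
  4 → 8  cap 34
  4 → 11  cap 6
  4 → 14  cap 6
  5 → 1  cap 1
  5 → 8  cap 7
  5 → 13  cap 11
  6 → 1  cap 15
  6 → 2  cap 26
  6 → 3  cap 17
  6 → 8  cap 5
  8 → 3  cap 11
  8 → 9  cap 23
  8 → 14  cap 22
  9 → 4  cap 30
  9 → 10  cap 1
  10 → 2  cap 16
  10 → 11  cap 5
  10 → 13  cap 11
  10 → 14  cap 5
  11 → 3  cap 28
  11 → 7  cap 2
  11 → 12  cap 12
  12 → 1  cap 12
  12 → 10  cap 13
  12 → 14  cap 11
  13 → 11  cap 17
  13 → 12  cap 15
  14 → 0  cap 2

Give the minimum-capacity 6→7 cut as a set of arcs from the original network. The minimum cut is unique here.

Min-cut arcs: {(2,7), (5,1), (6,1), (11,7), (12,1)} (total capacity 35)

augment #1: 6→1→7 push 15
augment #2: 6→2→7 push 5
augment #3: 6→2→5→1→7 push 1
augment #4: 6→2→5→13→11→7 push 2
augment #5: 6→2→5→13→12→1→7 push 9
augment #6: 6→2→9→4→11→12→1→7 push 3
max flow = 35; residual-reachable set from 6 gives S-side
cut edges (S→T): {(2,7), (5,1), (6,1), (11,7), (12,1)} total cap 35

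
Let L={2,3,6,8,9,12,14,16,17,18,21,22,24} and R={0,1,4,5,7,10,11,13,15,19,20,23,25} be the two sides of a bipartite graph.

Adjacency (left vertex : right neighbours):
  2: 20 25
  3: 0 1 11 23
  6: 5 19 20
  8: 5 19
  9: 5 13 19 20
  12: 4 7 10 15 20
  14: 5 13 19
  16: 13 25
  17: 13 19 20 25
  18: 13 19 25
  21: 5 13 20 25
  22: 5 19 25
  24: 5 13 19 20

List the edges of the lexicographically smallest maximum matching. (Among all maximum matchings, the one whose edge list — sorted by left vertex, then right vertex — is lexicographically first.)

|M| = 7 (so the lex-smallest maximum matching has 7 edges)
process left vertices in ascending order; for each, take the smallest-labelled available neighbour that still permits 7 edges overall, or leave it unmatched if none does
lex-smallest matching: {2-20, 3-0, 6-5, 8-19, 9-13, 12-4, 16-25}

Lex-smallest maximum matching: {(2,20), (3,0), (6,5), (8,19), (9,13), (12,4), (16,25)}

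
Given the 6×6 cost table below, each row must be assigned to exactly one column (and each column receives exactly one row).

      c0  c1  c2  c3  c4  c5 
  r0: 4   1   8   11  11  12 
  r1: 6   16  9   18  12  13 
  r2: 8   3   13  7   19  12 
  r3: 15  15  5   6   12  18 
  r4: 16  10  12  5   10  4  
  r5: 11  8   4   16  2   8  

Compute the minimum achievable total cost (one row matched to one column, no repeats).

Minimum assignment cost: 25

optimal assignment: row0→col1 (cost 1), row1→col0 (cost 6), row2→col3 (cost 7), row3→col2 (cost 5), row4→col5 (cost 4), row5→col4 (cost 2)
total = 1 + 6 + 7 + 5 + 4 + 2 = 25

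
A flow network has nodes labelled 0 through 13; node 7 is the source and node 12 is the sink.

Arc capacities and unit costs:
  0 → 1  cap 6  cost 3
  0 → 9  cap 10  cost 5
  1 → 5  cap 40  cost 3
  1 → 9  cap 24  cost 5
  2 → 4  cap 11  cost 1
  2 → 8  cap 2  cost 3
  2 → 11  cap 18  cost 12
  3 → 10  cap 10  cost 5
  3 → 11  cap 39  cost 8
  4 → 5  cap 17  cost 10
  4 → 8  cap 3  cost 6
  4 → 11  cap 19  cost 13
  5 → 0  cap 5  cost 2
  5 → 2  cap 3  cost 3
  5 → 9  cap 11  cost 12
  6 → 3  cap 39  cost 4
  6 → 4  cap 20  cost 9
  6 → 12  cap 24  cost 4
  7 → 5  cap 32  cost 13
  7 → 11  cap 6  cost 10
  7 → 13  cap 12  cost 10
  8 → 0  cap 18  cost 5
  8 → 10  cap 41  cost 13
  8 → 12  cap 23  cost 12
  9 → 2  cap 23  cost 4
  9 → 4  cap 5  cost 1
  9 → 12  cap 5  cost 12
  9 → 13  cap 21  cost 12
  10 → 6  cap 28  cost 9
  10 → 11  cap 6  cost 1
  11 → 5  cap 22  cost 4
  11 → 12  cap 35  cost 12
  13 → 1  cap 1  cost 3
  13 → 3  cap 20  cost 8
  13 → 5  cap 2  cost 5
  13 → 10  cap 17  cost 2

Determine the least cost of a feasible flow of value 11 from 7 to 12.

shortest-cost path #1: 7→11→12 push 6 @ unit cost 22 (adds 132)
shortest-cost path #2: 7→13→10→11→12 push 5 @ unit cost 25 (adds 125)
total cost = 257

Minimum cost for 11 units: 257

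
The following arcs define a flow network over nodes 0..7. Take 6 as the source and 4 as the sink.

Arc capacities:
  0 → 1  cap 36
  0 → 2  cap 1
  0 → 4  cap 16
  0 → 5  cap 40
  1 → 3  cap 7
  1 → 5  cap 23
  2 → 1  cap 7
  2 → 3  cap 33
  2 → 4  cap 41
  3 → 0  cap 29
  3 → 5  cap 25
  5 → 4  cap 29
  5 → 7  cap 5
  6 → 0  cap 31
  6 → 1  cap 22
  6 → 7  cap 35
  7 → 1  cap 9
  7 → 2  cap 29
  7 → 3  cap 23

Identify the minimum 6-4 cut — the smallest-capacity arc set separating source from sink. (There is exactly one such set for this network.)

Min-cut arcs: {(0,2), (0,4), (5,4), (7,2)} (total capacity 75)

augment #1: 6→0→4 push 16
augment #2: 6→0→2→4 push 1
augment #3: 6→0→5→4 push 14
augment #4: 6→1→5→4 push 15
augment #5: 6→7→2→4 push 29
max flow = 75; residual-reachable set from 6 gives S-side
cut edges (S→T): {(0,2), (0,4), (5,4), (7,2)} total cap 75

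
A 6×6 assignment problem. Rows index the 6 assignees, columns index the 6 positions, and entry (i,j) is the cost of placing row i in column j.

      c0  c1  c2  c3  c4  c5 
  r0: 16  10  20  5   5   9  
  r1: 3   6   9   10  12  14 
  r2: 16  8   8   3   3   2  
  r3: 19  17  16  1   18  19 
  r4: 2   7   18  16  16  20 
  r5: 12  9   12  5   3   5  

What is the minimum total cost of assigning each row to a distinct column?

Minimum assignment cost: 27

one of 2 optimal assignments: row0→col1 (cost 10), row1→col2 (cost 9), row2→col5 (cost 2), row3→col3 (cost 1), row4→col0 (cost 2), row5→col4 (cost 3)
total = 10 + 9 + 2 + 1 + 2 + 3 = 27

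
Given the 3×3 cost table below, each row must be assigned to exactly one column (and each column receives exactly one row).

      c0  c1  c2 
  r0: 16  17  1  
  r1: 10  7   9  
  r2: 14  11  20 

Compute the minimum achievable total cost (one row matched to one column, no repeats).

Minimum assignment cost: 22

one of 2 optimal assignments: row0→col2 (cost 1), row1→col0 (cost 10), row2→col1 (cost 11)
total = 1 + 10 + 11 = 22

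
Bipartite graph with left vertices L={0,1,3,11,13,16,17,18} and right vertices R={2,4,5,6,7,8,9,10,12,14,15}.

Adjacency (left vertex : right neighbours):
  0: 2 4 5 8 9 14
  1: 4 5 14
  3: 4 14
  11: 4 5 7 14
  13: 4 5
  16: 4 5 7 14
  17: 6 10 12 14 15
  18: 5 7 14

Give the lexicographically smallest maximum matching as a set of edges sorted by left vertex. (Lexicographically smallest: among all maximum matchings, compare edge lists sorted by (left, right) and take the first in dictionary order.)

Lex-smallest maximum matching: {(0,2), (1,4), (3,14), (11,5), (16,7), (17,6)}

|M| = 6 (so the lex-smallest maximum matching has 6 edges)
process left vertices in ascending order; for each, take the smallest-labelled available neighbour that still permits 6 edges overall, or leave it unmatched if none does
lex-smallest matching: {0-2, 1-4, 3-14, 11-5, 16-7, 17-6}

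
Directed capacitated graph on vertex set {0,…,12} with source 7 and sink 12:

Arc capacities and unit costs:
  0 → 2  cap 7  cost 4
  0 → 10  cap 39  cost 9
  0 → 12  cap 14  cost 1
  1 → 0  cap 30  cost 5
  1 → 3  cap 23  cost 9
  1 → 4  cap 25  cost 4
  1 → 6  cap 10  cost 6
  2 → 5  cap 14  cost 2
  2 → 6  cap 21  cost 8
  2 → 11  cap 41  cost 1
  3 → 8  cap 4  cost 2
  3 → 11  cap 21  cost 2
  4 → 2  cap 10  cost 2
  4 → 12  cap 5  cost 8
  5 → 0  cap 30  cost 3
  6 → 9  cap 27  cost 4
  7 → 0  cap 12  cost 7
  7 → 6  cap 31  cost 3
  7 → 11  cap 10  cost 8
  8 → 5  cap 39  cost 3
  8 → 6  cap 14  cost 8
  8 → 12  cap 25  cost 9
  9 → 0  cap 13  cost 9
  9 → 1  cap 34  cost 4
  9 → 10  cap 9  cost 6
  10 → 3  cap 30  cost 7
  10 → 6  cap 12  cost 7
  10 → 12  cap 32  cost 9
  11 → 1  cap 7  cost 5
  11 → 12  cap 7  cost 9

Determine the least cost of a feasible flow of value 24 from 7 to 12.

shortest-cost path #1: 7→0→12 push 12 @ unit cost 8 (adds 96)
shortest-cost path #2: 7→11→12 push 7 @ unit cost 17 (adds 119)
shortest-cost path #3: 7→6→9→0→12 push 2 @ unit cost 17 (adds 34)
shortest-cost path #4: 7→6→9→10→12 push 3 @ unit cost 22 (adds 66)
total cost = 315

Minimum cost for 24 units: 315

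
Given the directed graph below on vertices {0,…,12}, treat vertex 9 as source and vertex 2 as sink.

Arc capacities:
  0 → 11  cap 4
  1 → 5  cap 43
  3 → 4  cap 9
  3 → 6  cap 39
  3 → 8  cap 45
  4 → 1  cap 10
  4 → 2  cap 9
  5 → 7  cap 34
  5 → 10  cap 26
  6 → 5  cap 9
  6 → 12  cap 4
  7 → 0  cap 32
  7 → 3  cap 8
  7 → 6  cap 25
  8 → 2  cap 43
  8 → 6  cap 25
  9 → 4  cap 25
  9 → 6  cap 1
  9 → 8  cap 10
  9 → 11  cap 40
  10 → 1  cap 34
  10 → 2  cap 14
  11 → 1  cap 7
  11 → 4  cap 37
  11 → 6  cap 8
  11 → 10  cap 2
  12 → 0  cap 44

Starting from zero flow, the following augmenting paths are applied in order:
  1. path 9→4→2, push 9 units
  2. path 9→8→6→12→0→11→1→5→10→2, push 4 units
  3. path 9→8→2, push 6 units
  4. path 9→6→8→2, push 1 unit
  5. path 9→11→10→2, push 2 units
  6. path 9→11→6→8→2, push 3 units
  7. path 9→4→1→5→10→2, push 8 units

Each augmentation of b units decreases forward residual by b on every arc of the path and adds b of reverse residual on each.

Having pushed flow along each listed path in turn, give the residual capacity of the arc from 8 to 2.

after path 1 (9→4→2, push 9): res(8,2)=43
after path 2 (9→8→6→12→0→11→1→5→10→2, push 4): res(8,2)=43
after path 3 (9→8→2, push 6): res(8,2)=37
after path 4 (9→6→8→2, push 1): res(8,2)=36
after path 5 (9→11→10→2, push 2): res(8,2)=36
after path 6 (9→11→6→8→2, push 3): res(8,2)=33
after path 7 (9→4→1→5→10→2, push 8): res(8,2)=33

Residual capacity of (8,2): 33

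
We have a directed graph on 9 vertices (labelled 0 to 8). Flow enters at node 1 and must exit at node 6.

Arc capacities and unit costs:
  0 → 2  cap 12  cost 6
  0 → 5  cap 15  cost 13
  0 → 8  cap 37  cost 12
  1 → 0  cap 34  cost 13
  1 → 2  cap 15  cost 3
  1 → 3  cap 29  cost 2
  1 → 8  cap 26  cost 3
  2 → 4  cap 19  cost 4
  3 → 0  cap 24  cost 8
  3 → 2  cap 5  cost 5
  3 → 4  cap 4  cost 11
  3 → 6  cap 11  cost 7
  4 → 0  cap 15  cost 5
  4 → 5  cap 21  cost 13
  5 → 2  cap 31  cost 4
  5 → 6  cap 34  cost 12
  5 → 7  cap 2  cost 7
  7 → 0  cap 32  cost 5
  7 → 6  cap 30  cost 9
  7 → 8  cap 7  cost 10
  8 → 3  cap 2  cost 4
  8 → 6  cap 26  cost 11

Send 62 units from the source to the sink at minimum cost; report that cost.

Minimum cost for 62 units: 1293

shortest-cost path #1: 1→3→6 push 11 @ unit cost 9 (adds 99)
shortest-cost path #2: 1→8→6 push 26 @ unit cost 14 (adds 364)
shortest-cost path #3: 1→2→4→5→6 push 15 @ unit cost 32 (adds 480)
shortest-cost path #4: 1→3→0→5→6 push 10 @ unit cost 35 (adds 350)
total cost = 1293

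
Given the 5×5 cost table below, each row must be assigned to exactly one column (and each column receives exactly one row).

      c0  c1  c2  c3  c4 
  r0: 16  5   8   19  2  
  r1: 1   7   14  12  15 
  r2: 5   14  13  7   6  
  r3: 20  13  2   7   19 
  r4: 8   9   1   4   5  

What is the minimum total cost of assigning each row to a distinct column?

Minimum assignment cost: 18

optimal assignment: row0→col1 (cost 5), row1→col0 (cost 1), row2→col4 (cost 6), row3→col2 (cost 2), row4→col3 (cost 4)
total = 5 + 1 + 6 + 2 + 4 = 18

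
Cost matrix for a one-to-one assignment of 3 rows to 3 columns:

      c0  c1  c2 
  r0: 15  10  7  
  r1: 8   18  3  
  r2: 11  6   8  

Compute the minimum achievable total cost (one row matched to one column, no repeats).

Minimum assignment cost: 21

optimal assignment: row0→col2 (cost 7), row1→col0 (cost 8), row2→col1 (cost 6)
total = 7 + 8 + 6 = 21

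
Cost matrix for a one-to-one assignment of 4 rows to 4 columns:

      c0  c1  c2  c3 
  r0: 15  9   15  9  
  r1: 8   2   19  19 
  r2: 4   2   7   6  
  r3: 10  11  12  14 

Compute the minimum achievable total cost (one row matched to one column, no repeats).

optimal assignment: row0→col3 (cost 9), row1→col1 (cost 2), row2→col0 (cost 4), row3→col2 (cost 12)
total = 9 + 2 + 4 + 12 = 27

Minimum assignment cost: 27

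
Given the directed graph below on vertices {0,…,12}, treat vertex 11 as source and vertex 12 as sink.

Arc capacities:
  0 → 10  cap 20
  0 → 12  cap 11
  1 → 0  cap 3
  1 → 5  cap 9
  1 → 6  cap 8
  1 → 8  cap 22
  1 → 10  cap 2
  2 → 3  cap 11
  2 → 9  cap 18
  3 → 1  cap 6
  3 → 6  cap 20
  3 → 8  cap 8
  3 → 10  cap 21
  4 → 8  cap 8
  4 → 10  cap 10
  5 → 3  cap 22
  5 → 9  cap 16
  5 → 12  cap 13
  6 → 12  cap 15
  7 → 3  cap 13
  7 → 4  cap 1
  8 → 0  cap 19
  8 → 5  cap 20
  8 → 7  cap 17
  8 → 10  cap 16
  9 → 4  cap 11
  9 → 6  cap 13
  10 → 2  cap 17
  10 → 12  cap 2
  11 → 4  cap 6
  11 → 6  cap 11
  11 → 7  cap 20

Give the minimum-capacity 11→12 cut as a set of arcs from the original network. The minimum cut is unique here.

Min-cut arcs: {(7,3), (7,4), (11,4), (11,6)} (total capacity 31)

augment #1: 11→6→12 push 11
augment #2: 11→4→10→12 push 2
augment #3: 11→4→8→0→12 push 4
augment #4: 11→7→3→6→12 push 4
augment #5: 11→7→3→1→0→12 push 3
augment #6: 11→7→3→1→5→12 push 3
augment #7: 11→7→3→8→0→12 push 3
augment #8: 11→7→4→8→0→12 push 1
max flow = 31; residual-reachable set from 11 gives S-side
cut edges (S→T): {(7,3), (7,4), (11,4), (11,6)} total cap 31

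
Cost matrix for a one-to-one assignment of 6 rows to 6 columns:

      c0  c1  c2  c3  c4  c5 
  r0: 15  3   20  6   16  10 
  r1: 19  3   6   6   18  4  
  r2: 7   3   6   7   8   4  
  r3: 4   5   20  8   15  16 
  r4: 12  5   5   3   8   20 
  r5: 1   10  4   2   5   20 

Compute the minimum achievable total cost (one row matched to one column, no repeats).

Minimum assignment cost: 25

one of 2 optimal assignments: row0→col1 (cost 3), row1→col2 (cost 6), row2→col5 (cost 4), row3→col0 (cost 4), row4→col3 (cost 3), row5→col4 (cost 5)
total = 3 + 6 + 4 + 4 + 3 + 5 = 25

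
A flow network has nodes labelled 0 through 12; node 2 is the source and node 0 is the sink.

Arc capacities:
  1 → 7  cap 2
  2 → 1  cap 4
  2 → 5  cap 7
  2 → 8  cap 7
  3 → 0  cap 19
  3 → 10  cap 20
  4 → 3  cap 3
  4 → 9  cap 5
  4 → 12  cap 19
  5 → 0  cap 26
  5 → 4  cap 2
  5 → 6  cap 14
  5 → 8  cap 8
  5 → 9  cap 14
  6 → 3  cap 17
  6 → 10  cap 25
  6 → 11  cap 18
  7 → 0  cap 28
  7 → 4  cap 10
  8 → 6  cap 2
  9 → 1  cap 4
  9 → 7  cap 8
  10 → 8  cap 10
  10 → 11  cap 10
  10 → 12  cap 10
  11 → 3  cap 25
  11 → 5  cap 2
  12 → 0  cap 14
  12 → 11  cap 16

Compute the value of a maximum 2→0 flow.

Maximum flow value: 11

augment #1: 2→5→0 bottleneck 7, total now 7
augment #2: 2→1→7→0 bottleneck 2, total now 9
augment #3: 2→8→6→3→0 bottleneck 2, total now 11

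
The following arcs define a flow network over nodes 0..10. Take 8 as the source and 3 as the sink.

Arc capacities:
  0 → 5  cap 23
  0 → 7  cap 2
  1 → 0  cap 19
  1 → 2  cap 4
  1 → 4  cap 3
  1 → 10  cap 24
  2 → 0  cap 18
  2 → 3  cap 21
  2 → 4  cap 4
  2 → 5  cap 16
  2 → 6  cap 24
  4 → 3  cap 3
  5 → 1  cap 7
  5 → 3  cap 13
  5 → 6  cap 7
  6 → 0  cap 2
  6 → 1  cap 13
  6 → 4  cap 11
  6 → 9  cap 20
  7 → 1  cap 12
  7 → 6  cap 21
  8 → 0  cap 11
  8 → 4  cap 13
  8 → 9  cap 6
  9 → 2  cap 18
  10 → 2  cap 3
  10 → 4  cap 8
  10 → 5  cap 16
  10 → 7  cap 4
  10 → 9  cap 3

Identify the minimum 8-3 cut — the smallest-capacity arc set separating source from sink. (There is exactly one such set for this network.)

augment #1: 8→4→3 push 3
augment #2: 8→0→5→3 push 11
augment #3: 8→9→2→3 push 6
max flow = 20; residual-reachable set from 8 gives S-side
cut edges (S→T): {(4,3), (8,0), (8,9)} total cap 20

Min-cut arcs: {(4,3), (8,0), (8,9)} (total capacity 20)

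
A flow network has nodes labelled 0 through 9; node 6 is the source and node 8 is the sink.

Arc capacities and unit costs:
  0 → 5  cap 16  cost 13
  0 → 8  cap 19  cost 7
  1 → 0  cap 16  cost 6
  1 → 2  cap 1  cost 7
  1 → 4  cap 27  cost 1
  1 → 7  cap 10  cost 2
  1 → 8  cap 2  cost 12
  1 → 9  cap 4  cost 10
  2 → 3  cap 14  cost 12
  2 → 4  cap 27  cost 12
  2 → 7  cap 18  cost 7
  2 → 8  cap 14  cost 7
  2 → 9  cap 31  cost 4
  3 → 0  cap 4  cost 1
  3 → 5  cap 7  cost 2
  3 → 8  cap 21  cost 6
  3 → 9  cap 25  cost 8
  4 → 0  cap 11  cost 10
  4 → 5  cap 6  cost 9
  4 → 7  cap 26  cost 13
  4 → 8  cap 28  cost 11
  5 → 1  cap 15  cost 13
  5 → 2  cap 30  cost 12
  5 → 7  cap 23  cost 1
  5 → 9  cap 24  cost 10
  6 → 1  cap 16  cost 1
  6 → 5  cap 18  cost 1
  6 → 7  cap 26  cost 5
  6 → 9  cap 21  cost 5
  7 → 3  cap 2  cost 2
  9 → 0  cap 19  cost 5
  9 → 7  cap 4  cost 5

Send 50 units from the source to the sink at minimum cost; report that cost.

Minimum cost for 50 units: 811

shortest-cost path #1: 6→5→7→3→8 push 2 @ unit cost 10 (adds 20)
shortest-cost path #2: 6→1→8 push 2 @ unit cost 13 (adds 26)
shortest-cost path #3: 6→1→4→8 push 14 @ unit cost 13 (adds 182)
shortest-cost path #4: 6→9→0→8 push 19 @ unit cost 17 (adds 323)
shortest-cost path #5: 6→5→2→8 push 13 @ unit cost 20 (adds 260)
total cost = 811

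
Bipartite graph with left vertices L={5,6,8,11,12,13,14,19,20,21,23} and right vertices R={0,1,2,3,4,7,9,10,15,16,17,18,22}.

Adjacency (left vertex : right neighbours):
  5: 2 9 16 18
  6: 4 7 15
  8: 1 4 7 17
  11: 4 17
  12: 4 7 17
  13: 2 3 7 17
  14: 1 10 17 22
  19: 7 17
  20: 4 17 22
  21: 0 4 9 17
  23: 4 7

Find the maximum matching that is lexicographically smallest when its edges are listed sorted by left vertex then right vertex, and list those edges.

Lex-smallest maximum matching: {(5,2), (6,15), (8,1), (11,4), (12,7), (13,3), (14,10), (19,17), (20,22), (21,0)}

|M| = 10 (so the lex-smallest maximum matching has 10 edges)
process left vertices in ascending order; for each, take the smallest-labelled available neighbour that still permits 10 edges overall, or leave it unmatched if none does
lex-smallest matching: {5-2, 6-15, 8-1, 11-4, 12-7, 13-3, 14-10, 19-17, 20-22, 21-0}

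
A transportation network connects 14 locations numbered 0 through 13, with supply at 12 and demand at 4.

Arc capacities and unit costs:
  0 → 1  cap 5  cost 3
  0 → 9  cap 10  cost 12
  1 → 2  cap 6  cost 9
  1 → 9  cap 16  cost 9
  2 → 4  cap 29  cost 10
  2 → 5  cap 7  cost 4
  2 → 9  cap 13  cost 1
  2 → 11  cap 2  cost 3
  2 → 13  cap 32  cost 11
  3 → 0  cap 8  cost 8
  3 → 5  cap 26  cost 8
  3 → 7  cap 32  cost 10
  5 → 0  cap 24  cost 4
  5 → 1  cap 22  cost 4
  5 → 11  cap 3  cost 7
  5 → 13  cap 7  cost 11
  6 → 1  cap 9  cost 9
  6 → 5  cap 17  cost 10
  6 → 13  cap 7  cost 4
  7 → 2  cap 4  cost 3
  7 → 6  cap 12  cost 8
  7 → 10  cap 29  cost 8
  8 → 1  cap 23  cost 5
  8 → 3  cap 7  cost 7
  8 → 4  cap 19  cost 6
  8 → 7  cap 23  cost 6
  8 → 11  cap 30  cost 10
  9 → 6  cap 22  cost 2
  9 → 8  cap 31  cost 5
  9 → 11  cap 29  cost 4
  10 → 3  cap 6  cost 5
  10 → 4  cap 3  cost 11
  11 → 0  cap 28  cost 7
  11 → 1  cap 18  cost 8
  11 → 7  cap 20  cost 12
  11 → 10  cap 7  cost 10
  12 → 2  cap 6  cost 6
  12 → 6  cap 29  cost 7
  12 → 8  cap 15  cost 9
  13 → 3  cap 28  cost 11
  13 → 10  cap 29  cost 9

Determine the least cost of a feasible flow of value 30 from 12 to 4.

shortest-cost path #1: 12→8→4 push 15 @ unit cost 15 (adds 225)
shortest-cost path #2: 12→2→4 push 6 @ unit cost 16 (adds 96)
shortest-cost path #3: 12→6→13→10→4 push 3 @ unit cost 31 (adds 93)
shortest-cost path #4: 12→6→1→2→4 push 6 @ unit cost 35 (adds 210)
total cost = 624

Minimum cost for 30 units: 624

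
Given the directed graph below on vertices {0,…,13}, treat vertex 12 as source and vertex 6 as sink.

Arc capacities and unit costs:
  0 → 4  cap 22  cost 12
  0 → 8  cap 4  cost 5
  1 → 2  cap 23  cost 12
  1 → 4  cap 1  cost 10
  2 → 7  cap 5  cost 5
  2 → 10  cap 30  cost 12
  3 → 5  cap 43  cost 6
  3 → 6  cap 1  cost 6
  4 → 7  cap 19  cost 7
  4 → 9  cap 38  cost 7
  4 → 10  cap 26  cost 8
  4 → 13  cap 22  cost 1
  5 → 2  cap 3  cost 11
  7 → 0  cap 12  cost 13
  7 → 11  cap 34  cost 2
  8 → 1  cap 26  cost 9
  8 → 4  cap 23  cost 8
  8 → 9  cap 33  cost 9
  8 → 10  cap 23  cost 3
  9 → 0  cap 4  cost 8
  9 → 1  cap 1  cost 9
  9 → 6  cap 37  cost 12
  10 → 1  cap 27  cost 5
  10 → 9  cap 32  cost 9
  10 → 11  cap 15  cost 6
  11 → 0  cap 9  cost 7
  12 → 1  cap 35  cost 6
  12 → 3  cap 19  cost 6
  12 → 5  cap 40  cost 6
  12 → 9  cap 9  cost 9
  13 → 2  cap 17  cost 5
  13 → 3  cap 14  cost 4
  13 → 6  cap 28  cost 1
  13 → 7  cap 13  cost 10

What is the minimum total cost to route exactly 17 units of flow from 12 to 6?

Minimum cost for 17 units: 497

shortest-cost path #1: 12→3→6 push 1 @ unit cost 12 (adds 12)
shortest-cost path #2: 12→1→4→13→6 push 1 @ unit cost 18 (adds 18)
shortest-cost path #3: 12→9→6 push 9 @ unit cost 21 (adds 189)
shortest-cost path #4: 12→5→2→7→11→0→4→13→6 push 3 @ unit cost 45 (adds 135)
shortest-cost path #5: 12→1→2→7→11→0→4→13→6 push 2 @ unit cost 46 (adds 92)
shortest-cost path #6: 12→1→2→10→9→6 push 1 @ unit cost 51 (adds 51)
total cost = 497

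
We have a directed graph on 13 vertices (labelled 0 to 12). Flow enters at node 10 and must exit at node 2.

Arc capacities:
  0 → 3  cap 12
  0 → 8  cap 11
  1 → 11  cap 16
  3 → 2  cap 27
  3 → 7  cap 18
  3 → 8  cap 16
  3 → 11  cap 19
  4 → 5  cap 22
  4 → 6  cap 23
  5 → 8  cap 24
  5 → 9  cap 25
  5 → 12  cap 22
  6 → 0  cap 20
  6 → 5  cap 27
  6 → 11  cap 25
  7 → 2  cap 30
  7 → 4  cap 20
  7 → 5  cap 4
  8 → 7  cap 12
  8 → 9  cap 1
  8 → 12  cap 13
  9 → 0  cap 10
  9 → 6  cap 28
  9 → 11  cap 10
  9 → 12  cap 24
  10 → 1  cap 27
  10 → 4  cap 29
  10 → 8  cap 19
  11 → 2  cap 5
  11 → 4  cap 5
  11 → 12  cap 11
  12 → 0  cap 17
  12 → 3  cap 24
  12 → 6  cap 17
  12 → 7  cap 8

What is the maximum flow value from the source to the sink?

augment #1: 10→1→11→2 bottleneck 5, total now 5
augment #2: 10→8→7→2 bottleneck 12, total now 17
augment #3: 10→8→12→3→2 bottleneck 7, total now 24
augment #4: 10→1→11→12→3→2 bottleneck 11, total now 35
augment #5: 10→4→5→12→3→2 bottleneck 6, total now 41
augment #6: 10→4→5→12→7→2 bottleneck 8, total now 49
augment #7: 10→4→6→0→3→2 bottleneck 3, total now 52
augment #8: 10→4→6→0→3→7→2 bottleneck 9, total now 61

Maximum flow value: 61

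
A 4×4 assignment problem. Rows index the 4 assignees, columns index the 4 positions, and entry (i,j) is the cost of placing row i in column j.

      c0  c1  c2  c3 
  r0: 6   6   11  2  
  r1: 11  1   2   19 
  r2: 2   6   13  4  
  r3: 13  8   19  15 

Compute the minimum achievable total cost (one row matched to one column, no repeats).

Minimum assignment cost: 14

optimal assignment: row0→col3 (cost 2), row1→col2 (cost 2), row2→col0 (cost 2), row3→col1 (cost 8)
total = 2 + 2 + 2 + 8 = 14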